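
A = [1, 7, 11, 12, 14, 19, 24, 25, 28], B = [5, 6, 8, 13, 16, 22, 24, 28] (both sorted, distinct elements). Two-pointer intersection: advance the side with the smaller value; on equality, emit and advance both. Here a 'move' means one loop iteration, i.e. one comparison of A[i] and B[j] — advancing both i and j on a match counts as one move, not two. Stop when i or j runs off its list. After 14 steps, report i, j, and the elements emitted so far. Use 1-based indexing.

i=9, j=8, emitted=[24]

i=1 j=1: 1<5, i++
i=2 j=1: 7>5, j++
i=2 j=2: 7>6, j++
i=2 j=3: 7<8, i++
i=3 j=3: 11>8, j++
i=3 j=4: 11<13, i++
i=4 j=4: 12<13, i++
i=5 j=4: 14>13, j++
i=5 j=5: 14<16, i++
i=6 j=5: 19>16, j++
i=6 j=6: 19<22, i++
i=7 j=6: 24>22, j++
i=7 j=7: 24==24 emit, i++,j++
i=8 j=8: 25<28, i++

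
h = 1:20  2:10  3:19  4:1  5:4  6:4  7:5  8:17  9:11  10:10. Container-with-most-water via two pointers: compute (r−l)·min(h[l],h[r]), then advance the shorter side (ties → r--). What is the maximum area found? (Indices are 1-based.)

[1,10] min(20,10)*9=90 best=90 * → r--
[1,9] min(20,11)*8=88 best=90 → r--
[1,8] min(20,17)*7=119 best=119 * → r--
[1,7] min(20,5)*6=30 best=119 → r--
[1,6] min(20,4)*5=20 best=119 → r--
[1,5] min(20,4)*4=16 best=119 → r--
[1,4] min(20,1)*3=3 best=119 → r--
[1,3] min(20,19)*2=38 best=119 → r--
[1,2] min(20,10)*1=10 best=119 → r--

max area = 119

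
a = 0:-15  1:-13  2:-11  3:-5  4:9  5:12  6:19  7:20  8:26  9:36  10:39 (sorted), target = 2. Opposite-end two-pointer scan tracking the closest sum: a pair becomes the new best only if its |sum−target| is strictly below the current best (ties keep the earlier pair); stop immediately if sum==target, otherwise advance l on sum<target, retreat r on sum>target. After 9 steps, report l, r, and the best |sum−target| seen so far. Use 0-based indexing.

l=3, r=4, best |Δ|=1

[0,10] -15+39=24 d=22 * → r--
[0,9] -15+36=21 d=19 * → r--
[0,8] -15+26=11 d=9 * → r--
[0,7] -15+20=5 d=3 * → r--
[0,6] -15+19=4 d=2 * → r--
[0,5] -15+12=-3 d=5 → l++
[1,5] -13+12=-1 d=3 → l++
[2,5] -11+12=1 d=1 * → l++
[3,5] -5+12=7 d=5 → r--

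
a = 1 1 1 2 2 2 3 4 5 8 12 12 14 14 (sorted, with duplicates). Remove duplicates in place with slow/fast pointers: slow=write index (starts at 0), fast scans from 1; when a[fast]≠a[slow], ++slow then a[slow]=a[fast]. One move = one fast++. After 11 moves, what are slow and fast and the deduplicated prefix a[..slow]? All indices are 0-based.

slow=0 fast=1: a[fast]=1=a[slow] dup, fast++
slow=0 fast=2: a[fast]=1=a[slow] dup, fast++
slow=0 fast=3: a[fast]=2≠a[slow]=1 write a[1]=2, slow++,fast++
slow=1 fast=4: a[fast]=2=a[slow] dup, fast++
slow=1 fast=5: a[fast]=2=a[slow] dup, fast++
slow=1 fast=6: a[fast]=3≠a[slow]=2 write a[2]=3, slow++,fast++
slow=2 fast=7: a[fast]=4≠a[slow]=3 write a[3]=4, slow++,fast++
slow=3 fast=8: a[fast]=5≠a[slow]=4 write a[4]=5, slow++,fast++
slow=4 fast=9: a[fast]=8≠a[slow]=5 write a[5]=8, slow++,fast++
slow=5 fast=10: a[fast]=12≠a[slow]=8 write a[6]=12, slow++,fast++
slow=6 fast=11: a[fast]=12=a[slow] dup, fast++

slow=6, fast=12, prefix=[1, 2, 3, 4, 5, 8, 12]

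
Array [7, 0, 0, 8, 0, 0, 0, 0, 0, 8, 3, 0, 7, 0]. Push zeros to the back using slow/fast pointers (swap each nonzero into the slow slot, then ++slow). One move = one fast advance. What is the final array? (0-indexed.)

[7, 8, 8, 3, 7, 0, 0, 0, 0, 0, 0, 0, 0, 0]

slow=0 fast=0: a[fast]=7≠0 swap→a[0]=7, slow++,fast++
slow=1 fast=1: a[fast]=0, fast++
slow=1 fast=2: a[fast]=0, fast++
slow=1 fast=3: a[fast]=8≠0 swap→a[1]=8, slow++,fast++
slow=2 fast=4: a[fast]=0, fast++
slow=2 fast=5: a[fast]=0, fast++
slow=2 fast=6: a[fast]=0, fast++
slow=2 fast=7: a[fast]=0, fast++
slow=2 fast=8: a[fast]=0, fast++
slow=2 fast=9: a[fast]=8≠0 swap→a[2]=8, slow++,fast++
slow=3 fast=10: a[fast]=3≠0 swap→a[3]=3, slow++,fast++
slow=4 fast=11: a[fast]=0, fast++
slow=4 fast=12: a[fast]=7≠0 swap→a[4]=7, slow++,fast++
slow=5 fast=13: a[fast]=0, fast++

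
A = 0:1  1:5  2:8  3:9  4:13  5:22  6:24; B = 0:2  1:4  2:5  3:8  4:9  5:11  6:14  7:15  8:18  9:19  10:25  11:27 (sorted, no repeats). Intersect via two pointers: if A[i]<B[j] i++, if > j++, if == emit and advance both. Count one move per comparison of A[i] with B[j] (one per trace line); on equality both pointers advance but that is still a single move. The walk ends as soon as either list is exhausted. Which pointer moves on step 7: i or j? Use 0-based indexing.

[i=0,j=0] 1<2 → i++
[i=1,j=0] 5>2 → j++
[i=1,j=1] 5>4 → j++
[i=1,j=2] 5==5 emit → i++,j++
[i=2,j=3] 8==8 emit → i++,j++
[i=3,j=4] 9==9 emit → i++,j++
[i=4,j=5] 13>11 → j++

j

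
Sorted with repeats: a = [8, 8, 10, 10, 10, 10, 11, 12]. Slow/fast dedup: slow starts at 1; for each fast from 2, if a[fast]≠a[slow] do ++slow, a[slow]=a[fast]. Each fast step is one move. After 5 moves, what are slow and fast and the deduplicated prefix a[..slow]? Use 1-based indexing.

slow=1 fast=2: a[fast]=8=a[slow] dup, fast++
slow=1 fast=3: a[fast]=10≠a[slow]=8 write a[2]=10, slow++,fast++
slow=2 fast=4: a[fast]=10=a[slow] dup, fast++
slow=2 fast=5: a[fast]=10=a[slow] dup, fast++
slow=2 fast=6: a[fast]=10=a[slow] dup, fast++

slow=2, fast=7, prefix=[8, 10]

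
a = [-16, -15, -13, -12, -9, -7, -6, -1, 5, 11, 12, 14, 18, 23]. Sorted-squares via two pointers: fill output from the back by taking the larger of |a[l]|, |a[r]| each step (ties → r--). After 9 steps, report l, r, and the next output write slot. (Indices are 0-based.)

l=4, r=8, next write slot=4

[0,13] |-16|<=|23| out[13]=529 → r--
[0,12] |-16|<=|18| out[12]=324 → r--
[0,11] |-16|>|14| out[11]=256 → l++
[1,11] |-15|>|14| out[10]=225 → l++
[2,11] |-13|<=|14| out[9]=196 → r--
[2,10] |-13|>|12| out[8]=169 → l++
[3,10] |-12|<=|12| out[7]=144 → r--
[3,9] |-12|>|11| out[6]=144 → l++
[4,9] |-9|<=|11| out[5]=121 → r--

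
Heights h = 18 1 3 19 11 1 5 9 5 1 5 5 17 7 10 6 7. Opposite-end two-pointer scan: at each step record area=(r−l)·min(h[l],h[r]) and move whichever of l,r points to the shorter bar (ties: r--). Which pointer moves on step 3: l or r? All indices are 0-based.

l=0 r=16: min(18,7)*16=112 best=112 *, r--
l=0 r=15: min(18,6)*15=90 best=112, r--
l=0 r=14: min(18,10)*14=140 best=140 *, r--

r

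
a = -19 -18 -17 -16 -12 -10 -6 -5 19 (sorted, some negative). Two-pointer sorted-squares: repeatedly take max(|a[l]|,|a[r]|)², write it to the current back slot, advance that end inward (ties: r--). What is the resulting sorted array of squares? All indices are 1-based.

l=1 r=9: |-19|<=|19| out[9]=361, r--
l=1 r=8: |-19|>|-5| out[8]=361, l++
l=2 r=8: |-18|>|-5| out[7]=324, l++
l=3 r=8: |-17|>|-5| out[6]=289, l++
l=4 r=8: |-16|>|-5| out[5]=256, l++
l=5 r=8: |-12|>|-5| out[4]=144, l++
l=6 r=8: |-10|>|-5| out[3]=100, l++
l=7 r=8: |-6|>|-5| out[2]=36, l++
l=8 r=8: |-5|<=|-5| out[1]=25, r--

[25, 36, 100, 144, 256, 289, 324, 361, 361]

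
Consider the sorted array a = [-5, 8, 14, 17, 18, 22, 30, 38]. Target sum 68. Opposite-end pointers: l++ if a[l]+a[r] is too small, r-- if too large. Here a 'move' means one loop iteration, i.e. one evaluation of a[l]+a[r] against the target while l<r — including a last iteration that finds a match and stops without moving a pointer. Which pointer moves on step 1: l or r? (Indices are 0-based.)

l=0 r=7: -5+38=33 <68, l++

l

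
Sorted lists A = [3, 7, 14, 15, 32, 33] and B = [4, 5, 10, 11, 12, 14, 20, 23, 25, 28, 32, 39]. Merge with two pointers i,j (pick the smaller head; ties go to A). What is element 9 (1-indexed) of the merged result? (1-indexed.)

i=1 j=1: A[i]=3<=B[j]=4 take 3, i++
i=2 j=1: A[i]=7>B[j]=4 take 4, j++
i=2 j=2: A[i]=7>B[j]=5 take 5, j++
i=2 j=3: A[i]=7<=B[j]=10 take 7, i++
i=3 j=3: A[i]=14>B[j]=10 take 10, j++
i=3 j=4: A[i]=14>B[j]=11 take 11, j++
i=3 j=5: A[i]=14>B[j]=12 take 12, j++
i=3 j=6: A[i]=14<=B[j]=14 take 14, i++
i=4 j=6: A[i]=15>B[j]=14 take 14, j++
i=4 j=7: A[i]=15<=B[j]=20 take 15, i++
i=5 j=7: A[i]=32>B[j]=20 take 20, j++
i=5 j=8: A[i]=32>B[j]=23 take 23, j++
i=5 j=9: A[i]=32>B[j]=25 take 25, j++
i=5 j=10: A[i]=32>B[j]=28 take 28, j++
i=5 j=11: A[i]=32<=B[j]=32 take 32, i++
i=6 j=11: A[i]=33>B[j]=32 take 32, j++
i=6 j=12: A[i]=33<=B[j]=39 take 33, i++
i=7 j=12: A done, take B[j]=39, j++

merged[9] = 14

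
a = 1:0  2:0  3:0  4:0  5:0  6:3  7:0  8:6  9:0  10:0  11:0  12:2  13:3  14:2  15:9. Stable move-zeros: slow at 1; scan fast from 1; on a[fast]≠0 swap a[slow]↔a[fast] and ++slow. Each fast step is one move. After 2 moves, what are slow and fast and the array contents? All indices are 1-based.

slow=1, fast=3, a=[0, 0, 0, 0, 0, 3, 0, 6, 0, 0, 0, 2, 3, 2, 9]

slow=1 fast=1: a[fast]=0, fast++
slow=1 fast=2: a[fast]=0, fast++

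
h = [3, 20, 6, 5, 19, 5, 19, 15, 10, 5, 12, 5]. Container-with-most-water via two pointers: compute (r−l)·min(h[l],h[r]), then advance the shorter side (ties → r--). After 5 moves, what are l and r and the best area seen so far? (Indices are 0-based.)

l=1, r=7, best area=108

l=0 r=11: min(3,5)*11=33 best=33 *, l++
l=1 r=11: min(20,5)*10=50 best=50 *, r--
l=1 r=10: min(20,12)*9=108 best=108 *, r--
l=1 r=9: min(20,5)*8=40 best=108, r--
l=1 r=8: min(20,10)*7=70 best=108, r--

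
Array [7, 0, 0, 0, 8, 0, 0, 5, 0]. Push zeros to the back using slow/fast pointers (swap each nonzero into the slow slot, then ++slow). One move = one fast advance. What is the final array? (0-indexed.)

(s=0,f=0) a[fast]=7≠0 swap→a[0]=7 → slow++,fast++
(s=1,f=1) a[fast]=0 → fast++
(s=1,f=2) a[fast]=0 → fast++
(s=1,f=3) a[fast]=0 → fast++
(s=1,f=4) a[fast]=8≠0 swap→a[1]=8 → slow++,fast++
(s=2,f=5) a[fast]=0 → fast++
(s=2,f=6) a[fast]=0 → fast++
(s=2,f=7) a[fast]=5≠0 swap→a[2]=5 → slow++,fast++
(s=3,f=8) a[fast]=0 → fast++

[7, 8, 5, 0, 0, 0, 0, 0, 0]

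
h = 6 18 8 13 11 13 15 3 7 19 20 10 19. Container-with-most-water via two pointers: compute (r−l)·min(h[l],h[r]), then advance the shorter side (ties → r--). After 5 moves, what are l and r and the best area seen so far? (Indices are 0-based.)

l=5, r=12, best area=198

l=0 r=12: min(6,19)*12=72 best=72 *, l++
l=1 r=12: min(18,19)*11=198 best=198 *, l++
l=2 r=12: min(8,19)*10=80 best=198, l++
l=3 r=12: min(13,19)*9=117 best=198, l++
l=4 r=12: min(11,19)*8=88 best=198, l++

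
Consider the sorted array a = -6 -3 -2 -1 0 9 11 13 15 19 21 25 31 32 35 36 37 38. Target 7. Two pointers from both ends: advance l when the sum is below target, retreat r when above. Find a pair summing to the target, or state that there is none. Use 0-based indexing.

(-6, 13)

[0,17] -6+38=32 >7 → r--
[0,16] -6+37=31 >7 → r--
[0,15] -6+36=30 >7 → r--
[0,14] -6+35=29 >7 → r--
[0,13] -6+32=26 >7 → r--
[0,12] -6+31=25 >7 → r--
[0,11] -6+25=19 >7 → r--
[0,10] -6+21=15 >7 → r--
[0,9] -6+19=13 >7 → r--
[0,8] -6+15=9 >7 → r--
[0,7] -6+13=7 → found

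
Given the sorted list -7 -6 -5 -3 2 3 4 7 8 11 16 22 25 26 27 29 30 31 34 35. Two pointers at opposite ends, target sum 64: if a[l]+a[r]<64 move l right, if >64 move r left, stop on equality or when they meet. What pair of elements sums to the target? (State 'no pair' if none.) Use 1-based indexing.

(29, 35)

l=1 r=20: -7+35=28 <64, l++
l=2 r=20: -6+35=29 <64, l++
l=3 r=20: -5+35=30 <64, l++
l=4 r=20: -3+35=32 <64, l++
l=5 r=20: 2+35=37 <64, l++
l=6 r=20: 3+35=38 <64, l++
l=7 r=20: 4+35=39 <64, l++
l=8 r=20: 7+35=42 <64, l++
l=9 r=20: 8+35=43 <64, l++
l=10 r=20: 11+35=46 <64, l++
l=11 r=20: 16+35=51 <64, l++
l=12 r=20: 22+35=57 <64, l++
l=13 r=20: 25+35=60 <64, l++
l=14 r=20: 26+35=61 <64, l++
l=15 r=20: 27+35=62 <64, l++
l=16 r=20: 29+35=64, found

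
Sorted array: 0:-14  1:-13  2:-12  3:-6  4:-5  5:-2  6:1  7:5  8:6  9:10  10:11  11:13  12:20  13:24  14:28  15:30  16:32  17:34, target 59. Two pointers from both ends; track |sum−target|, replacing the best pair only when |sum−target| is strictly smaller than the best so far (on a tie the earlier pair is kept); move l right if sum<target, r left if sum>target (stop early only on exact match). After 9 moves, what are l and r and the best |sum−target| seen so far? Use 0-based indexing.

l=9, r=17, best |Δ|=19

l=0 r=17: -14+34=20 d=39 *, l++
l=1 r=17: -13+34=21 d=38 *, l++
l=2 r=17: -12+34=22 d=37 *, l++
l=3 r=17: -6+34=28 d=31 *, l++
l=4 r=17: -5+34=29 d=30 *, l++
l=5 r=17: -2+34=32 d=27 *, l++
l=6 r=17: 1+34=35 d=24 *, l++
l=7 r=17: 5+34=39 d=20 *, l++
l=8 r=17: 6+34=40 d=19 *, l++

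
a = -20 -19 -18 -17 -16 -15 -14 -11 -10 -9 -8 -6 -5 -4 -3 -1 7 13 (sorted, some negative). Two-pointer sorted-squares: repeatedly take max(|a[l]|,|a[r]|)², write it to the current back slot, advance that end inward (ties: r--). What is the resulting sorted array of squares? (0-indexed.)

l=0 r=17: |-20|>|13| out[17]=400, l++
l=1 r=17: |-19|>|13| out[16]=361, l++
l=2 r=17: |-18|>|13| out[15]=324, l++
l=3 r=17: |-17|>|13| out[14]=289, l++
l=4 r=17: |-16|>|13| out[13]=256, l++
l=5 r=17: |-15|>|13| out[12]=225, l++
l=6 r=17: |-14|>|13| out[11]=196, l++
l=7 r=17: |-11|<=|13| out[10]=169, r--
l=7 r=16: |-11|>|7| out[9]=121, l++
l=8 r=16: |-10|>|7| out[8]=100, l++
l=9 r=16: |-9|>|7| out[7]=81, l++
l=10 r=16: |-8|>|7| out[6]=64, l++
l=11 r=16: |-6|<=|7| out[5]=49, r--
l=11 r=15: |-6|>|-1| out[4]=36, l++
l=12 r=15: |-5|>|-1| out[3]=25, l++
l=13 r=15: |-4|>|-1| out[2]=16, l++
l=14 r=15: |-3|>|-1| out[1]=9, l++
l=15 r=15: |-1|<=|-1| out[0]=1, r--

[1, 9, 16, 25, 36, 49, 64, 81, 100, 121, 169, 196, 225, 256, 289, 324, 361, 400]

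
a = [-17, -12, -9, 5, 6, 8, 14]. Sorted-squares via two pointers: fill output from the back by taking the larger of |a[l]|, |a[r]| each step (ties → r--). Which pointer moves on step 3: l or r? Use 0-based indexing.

[0,6] |-17|>|14| out[6]=289 → l++
[1,6] |-12|<=|14| out[5]=196 → r--
[1,5] |-12|>|8| out[4]=144 → l++

l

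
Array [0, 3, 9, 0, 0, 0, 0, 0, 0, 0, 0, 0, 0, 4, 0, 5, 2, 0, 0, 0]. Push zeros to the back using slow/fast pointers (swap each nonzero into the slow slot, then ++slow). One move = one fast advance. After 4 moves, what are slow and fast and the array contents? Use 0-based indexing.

slow=2, fast=4, a=[3, 9, 0, 0, 0, 0, 0, 0, 0, 0, 0, 0, 0, 4, 0, 5, 2, 0, 0, 0]

(s=0,f=0) a[fast]=0 → fast++
(s=0,f=1) a[fast]=3≠0 swap→a[0]=3 → slow++,fast++
(s=1,f=2) a[fast]=9≠0 swap→a[1]=9 → slow++,fast++
(s=2,f=3) a[fast]=0 → fast++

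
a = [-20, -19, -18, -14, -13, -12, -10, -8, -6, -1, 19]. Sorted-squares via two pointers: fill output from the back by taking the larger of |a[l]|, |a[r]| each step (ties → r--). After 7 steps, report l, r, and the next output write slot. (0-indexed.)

l=6, r=9, next write slot=3

l=0 r=10: |-20|>|19| out[10]=400, l++
l=1 r=10: |-19|<=|19| out[9]=361, r--
l=1 r=9: |-19|>|-1| out[8]=361, l++
l=2 r=9: |-18|>|-1| out[7]=324, l++
l=3 r=9: |-14|>|-1| out[6]=196, l++
l=4 r=9: |-13|>|-1| out[5]=169, l++
l=5 r=9: |-12|>|-1| out[4]=144, l++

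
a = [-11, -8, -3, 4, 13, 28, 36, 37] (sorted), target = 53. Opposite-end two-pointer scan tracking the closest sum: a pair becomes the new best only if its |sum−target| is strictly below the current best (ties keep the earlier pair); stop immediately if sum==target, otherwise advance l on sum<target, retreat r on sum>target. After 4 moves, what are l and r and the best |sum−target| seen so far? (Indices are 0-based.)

l=4, r=7, best |Δ|=12

[0,7] -11+37=26 d=27 * → l++
[1,7] -8+37=29 d=24 * → l++
[2,7] -3+37=34 d=19 * → l++
[3,7] 4+37=41 d=12 * → l++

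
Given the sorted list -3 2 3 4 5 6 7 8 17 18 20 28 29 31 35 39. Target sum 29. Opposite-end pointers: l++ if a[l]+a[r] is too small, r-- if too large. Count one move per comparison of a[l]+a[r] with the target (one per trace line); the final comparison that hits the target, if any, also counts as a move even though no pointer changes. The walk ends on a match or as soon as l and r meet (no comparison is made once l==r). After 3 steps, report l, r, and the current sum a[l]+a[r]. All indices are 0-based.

l=1, r=13, sum=33

l=0 r=15: -3+39=36 >29, r--
l=0 r=14: -3+35=32 >29, r--
l=0 r=13: -3+31=28 <29, l++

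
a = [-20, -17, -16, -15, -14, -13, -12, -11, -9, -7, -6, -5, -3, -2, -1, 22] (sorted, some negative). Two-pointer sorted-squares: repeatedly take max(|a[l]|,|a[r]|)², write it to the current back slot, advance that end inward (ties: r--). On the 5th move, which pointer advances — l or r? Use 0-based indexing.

l

[0,15] |-20|<=|22| out[15]=484 → r--
[0,14] |-20|>|-1| out[14]=400 → l++
[1,14] |-17|>|-1| out[13]=289 → l++
[2,14] |-16|>|-1| out[12]=256 → l++
[3,14] |-15|>|-1| out[11]=225 → l++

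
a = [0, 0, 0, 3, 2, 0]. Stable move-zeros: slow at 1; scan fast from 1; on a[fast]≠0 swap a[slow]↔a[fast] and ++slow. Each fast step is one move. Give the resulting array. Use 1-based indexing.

(s=1,f=1) a[fast]=0 → fast++
(s=1,f=2) a[fast]=0 → fast++
(s=1,f=3) a[fast]=0 → fast++
(s=1,f=4) a[fast]=3≠0 swap→a[1]=3 → slow++,fast++
(s=2,f=5) a[fast]=2≠0 swap→a[2]=2 → slow++,fast++
(s=3,f=6) a[fast]=0 → fast++

[3, 2, 0, 0, 0, 0]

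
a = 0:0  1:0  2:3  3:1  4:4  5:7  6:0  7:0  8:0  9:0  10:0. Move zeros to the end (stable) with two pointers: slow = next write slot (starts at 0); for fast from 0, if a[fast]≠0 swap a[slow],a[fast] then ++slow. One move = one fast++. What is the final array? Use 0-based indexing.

[3, 1, 4, 7, 0, 0, 0, 0, 0, 0, 0]

slow=0 fast=0: a[fast]=0, fast++
slow=0 fast=1: a[fast]=0, fast++
slow=0 fast=2: a[fast]=3≠0 swap→a[0]=3, slow++,fast++
slow=1 fast=3: a[fast]=1≠0 swap→a[1]=1, slow++,fast++
slow=2 fast=4: a[fast]=4≠0 swap→a[2]=4, slow++,fast++
slow=3 fast=5: a[fast]=7≠0 swap→a[3]=7, slow++,fast++
slow=4 fast=6: a[fast]=0, fast++
slow=4 fast=7: a[fast]=0, fast++
slow=4 fast=8: a[fast]=0, fast++
slow=4 fast=9: a[fast]=0, fast++
slow=4 fast=10: a[fast]=0, fast++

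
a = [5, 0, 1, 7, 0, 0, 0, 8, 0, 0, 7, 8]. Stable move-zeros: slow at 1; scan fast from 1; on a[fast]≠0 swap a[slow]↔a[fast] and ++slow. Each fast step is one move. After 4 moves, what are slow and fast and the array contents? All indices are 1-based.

(s=1,f=1) a[fast]=5≠0 swap→a[1]=5 → slow++,fast++
(s=2,f=2) a[fast]=0 → fast++
(s=2,f=3) a[fast]=1≠0 swap→a[2]=1 → slow++,fast++
(s=3,f=4) a[fast]=7≠0 swap→a[3]=7 → slow++,fast++

slow=4, fast=5, a=[5, 1, 7, 0, 0, 0, 0, 8, 0, 0, 7, 8]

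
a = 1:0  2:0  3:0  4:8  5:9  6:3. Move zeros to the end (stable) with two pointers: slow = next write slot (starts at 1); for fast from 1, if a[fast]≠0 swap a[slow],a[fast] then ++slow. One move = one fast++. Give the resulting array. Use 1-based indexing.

[8, 9, 3, 0, 0, 0]

slow=1 fast=1: a[fast]=0, fast++
slow=1 fast=2: a[fast]=0, fast++
slow=1 fast=3: a[fast]=0, fast++
slow=1 fast=4: a[fast]=8≠0 swap→a[1]=8, slow++,fast++
slow=2 fast=5: a[fast]=9≠0 swap→a[2]=9, slow++,fast++
slow=3 fast=6: a[fast]=3≠0 swap→a[3]=3, slow++,fast++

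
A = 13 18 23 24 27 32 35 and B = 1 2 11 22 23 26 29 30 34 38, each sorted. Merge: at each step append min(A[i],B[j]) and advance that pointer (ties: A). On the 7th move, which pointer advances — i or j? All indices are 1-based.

[i=1,j=1] A[i]=13>B[j]=1 take 1 → j++
[i=1,j=2] A[i]=13>B[j]=2 take 2 → j++
[i=1,j=3] A[i]=13>B[j]=11 take 11 → j++
[i=1,j=4] A[i]=13<=B[j]=22 take 13 → i++
[i=2,j=4] A[i]=18<=B[j]=22 take 18 → i++
[i=3,j=4] A[i]=23>B[j]=22 take 22 → j++
[i=3,j=5] A[i]=23<=B[j]=23 take 23 → i++

i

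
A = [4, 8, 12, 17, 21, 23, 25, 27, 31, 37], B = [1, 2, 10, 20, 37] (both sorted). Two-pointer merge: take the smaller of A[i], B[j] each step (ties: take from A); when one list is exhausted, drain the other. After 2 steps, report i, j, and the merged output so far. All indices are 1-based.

i=1, j=3, merged so far=[1, 2]

i=1 j=1: A[i]=4>B[j]=1 take 1, j++
i=1 j=2: A[i]=4>B[j]=2 take 2, j++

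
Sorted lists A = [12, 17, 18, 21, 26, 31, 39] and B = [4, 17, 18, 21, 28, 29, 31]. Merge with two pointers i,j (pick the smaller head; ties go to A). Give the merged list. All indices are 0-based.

[4, 12, 17, 17, 18, 18, 21, 21, 26, 28, 29, 31, 31, 39]

i=0 j=0: A[i]=12>B[j]=4 take 4, j++
i=0 j=1: A[i]=12<=B[j]=17 take 12, i++
i=1 j=1: A[i]=17<=B[j]=17 take 17, i++
i=2 j=1: A[i]=18>B[j]=17 take 17, j++
i=2 j=2: A[i]=18<=B[j]=18 take 18, i++
i=3 j=2: A[i]=21>B[j]=18 take 18, j++
i=3 j=3: A[i]=21<=B[j]=21 take 21, i++
i=4 j=3: A[i]=26>B[j]=21 take 21, j++
i=4 j=4: A[i]=26<=B[j]=28 take 26, i++
i=5 j=4: A[i]=31>B[j]=28 take 28, j++
i=5 j=5: A[i]=31>B[j]=29 take 29, j++
i=5 j=6: A[i]=31<=B[j]=31 take 31, i++
i=6 j=6: A[i]=39>B[j]=31 take 31, j++
i=6 j=7: B done, take A[i]=39, i++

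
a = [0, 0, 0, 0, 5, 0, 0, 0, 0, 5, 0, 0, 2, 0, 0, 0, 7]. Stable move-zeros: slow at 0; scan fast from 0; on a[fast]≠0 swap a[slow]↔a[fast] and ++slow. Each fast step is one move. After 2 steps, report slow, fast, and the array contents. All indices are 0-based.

(s=0,f=0) a[fast]=0 → fast++
(s=0,f=1) a[fast]=0 → fast++

slow=0, fast=2, a=[0, 0, 0, 0, 5, 0, 0, 0, 0, 5, 0, 0, 2, 0, 0, 0, 7]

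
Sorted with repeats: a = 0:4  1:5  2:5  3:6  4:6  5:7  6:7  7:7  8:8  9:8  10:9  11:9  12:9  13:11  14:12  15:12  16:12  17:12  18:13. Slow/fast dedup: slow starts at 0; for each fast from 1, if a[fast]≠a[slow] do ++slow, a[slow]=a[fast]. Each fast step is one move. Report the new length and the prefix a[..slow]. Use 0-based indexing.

slow=0 fast=1: a[fast]=5≠a[slow]=4 write a[1]=5, slow++,fast++
slow=1 fast=2: a[fast]=5=a[slow] dup, fast++
slow=1 fast=3: a[fast]=6≠a[slow]=5 write a[2]=6, slow++,fast++
slow=2 fast=4: a[fast]=6=a[slow] dup, fast++
slow=2 fast=5: a[fast]=7≠a[slow]=6 write a[3]=7, slow++,fast++
slow=3 fast=6: a[fast]=7=a[slow] dup, fast++
slow=3 fast=7: a[fast]=7=a[slow] dup, fast++
slow=3 fast=8: a[fast]=8≠a[slow]=7 write a[4]=8, slow++,fast++
slow=4 fast=9: a[fast]=8=a[slow] dup, fast++
slow=4 fast=10: a[fast]=9≠a[slow]=8 write a[5]=9, slow++,fast++
slow=5 fast=11: a[fast]=9=a[slow] dup, fast++
slow=5 fast=12: a[fast]=9=a[slow] dup, fast++
slow=5 fast=13: a[fast]=11≠a[slow]=9 write a[6]=11, slow++,fast++
slow=6 fast=14: a[fast]=12≠a[slow]=11 write a[7]=12, slow++,fast++
slow=7 fast=15: a[fast]=12=a[slow] dup, fast++
slow=7 fast=16: a[fast]=12=a[slow] dup, fast++
slow=7 fast=17: a[fast]=12=a[slow] dup, fast++
slow=7 fast=18: a[fast]=13≠a[slow]=12 write a[8]=13, slow++,fast++

length 9; prefix = [4, 5, 6, 7, 8, 9, 11, 12, 13]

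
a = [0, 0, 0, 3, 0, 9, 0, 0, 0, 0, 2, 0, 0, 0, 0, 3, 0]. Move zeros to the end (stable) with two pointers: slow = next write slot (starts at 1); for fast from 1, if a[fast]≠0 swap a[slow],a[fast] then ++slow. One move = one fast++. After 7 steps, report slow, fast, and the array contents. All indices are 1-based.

slow=1 fast=1: a[fast]=0, fast++
slow=1 fast=2: a[fast]=0, fast++
slow=1 fast=3: a[fast]=0, fast++
slow=1 fast=4: a[fast]=3≠0 swap→a[1]=3, slow++,fast++
slow=2 fast=5: a[fast]=0, fast++
slow=2 fast=6: a[fast]=9≠0 swap→a[2]=9, slow++,fast++
slow=3 fast=7: a[fast]=0, fast++

slow=3, fast=8, a=[3, 9, 0, 0, 0, 0, 0, 0, 0, 0, 2, 0, 0, 0, 0, 3, 0]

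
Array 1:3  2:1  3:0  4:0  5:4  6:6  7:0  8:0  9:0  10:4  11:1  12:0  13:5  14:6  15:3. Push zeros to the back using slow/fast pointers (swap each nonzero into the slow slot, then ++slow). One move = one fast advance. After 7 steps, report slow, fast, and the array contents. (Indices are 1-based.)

slow=5, fast=8, a=[3, 1, 4, 6, 0, 0, 0, 0, 0, 4, 1, 0, 5, 6, 3]

(s=1,f=1) a[fast]=3≠0 swap→a[1]=3 → slow++,fast++
(s=2,f=2) a[fast]=1≠0 swap→a[2]=1 → slow++,fast++
(s=3,f=3) a[fast]=0 → fast++
(s=3,f=4) a[fast]=0 → fast++
(s=3,f=5) a[fast]=4≠0 swap→a[3]=4 → slow++,fast++
(s=4,f=6) a[fast]=6≠0 swap→a[4]=6 → slow++,fast++
(s=5,f=7) a[fast]=0 → fast++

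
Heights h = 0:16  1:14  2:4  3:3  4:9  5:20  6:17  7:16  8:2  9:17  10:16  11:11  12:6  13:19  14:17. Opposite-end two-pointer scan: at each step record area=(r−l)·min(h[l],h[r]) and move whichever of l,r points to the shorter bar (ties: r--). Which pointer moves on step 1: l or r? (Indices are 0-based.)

l

l=0 r=14: min(16,17)*14=224 best=224 *, l++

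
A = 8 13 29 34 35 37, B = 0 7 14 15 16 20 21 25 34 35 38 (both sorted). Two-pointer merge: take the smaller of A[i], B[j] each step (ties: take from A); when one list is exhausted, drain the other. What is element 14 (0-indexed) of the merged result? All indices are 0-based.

merged[14] = 35

[i=0,j=0] A[i]=8>B[j]=0 take 0 → j++
[i=0,j=1] A[i]=8>B[j]=7 take 7 → j++
[i=0,j=2] A[i]=8<=B[j]=14 take 8 → i++
[i=1,j=2] A[i]=13<=B[j]=14 take 13 → i++
[i=2,j=2] A[i]=29>B[j]=14 take 14 → j++
[i=2,j=3] A[i]=29>B[j]=15 take 15 → j++
[i=2,j=4] A[i]=29>B[j]=16 take 16 → j++
[i=2,j=5] A[i]=29>B[j]=20 take 20 → j++
[i=2,j=6] A[i]=29>B[j]=21 take 21 → j++
[i=2,j=7] A[i]=29>B[j]=25 take 25 → j++
[i=2,j=8] A[i]=29<=B[j]=34 take 29 → i++
[i=3,j=8] A[i]=34<=B[j]=34 take 34 → i++
[i=4,j=8] A[i]=35>B[j]=34 take 34 → j++
[i=4,j=9] A[i]=35<=B[j]=35 take 35 → i++
[i=5,j=9] A[i]=37>B[j]=35 take 35 → j++
[i=5,j=10] A[i]=37<=B[j]=38 take 37 → i++
[i=6,j=10] A done, take B[j]=38 → j++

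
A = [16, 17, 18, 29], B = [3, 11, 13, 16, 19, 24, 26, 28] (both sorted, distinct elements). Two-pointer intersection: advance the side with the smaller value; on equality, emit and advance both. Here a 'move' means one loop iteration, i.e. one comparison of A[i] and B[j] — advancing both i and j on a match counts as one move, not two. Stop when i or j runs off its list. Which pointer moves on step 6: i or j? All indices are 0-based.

i

i=0 j=0: 16>3, j++
i=0 j=1: 16>11, j++
i=0 j=2: 16>13, j++
i=0 j=3: 16==16 emit, i++,j++
i=1 j=4: 17<19, i++
i=2 j=4: 18<19, i++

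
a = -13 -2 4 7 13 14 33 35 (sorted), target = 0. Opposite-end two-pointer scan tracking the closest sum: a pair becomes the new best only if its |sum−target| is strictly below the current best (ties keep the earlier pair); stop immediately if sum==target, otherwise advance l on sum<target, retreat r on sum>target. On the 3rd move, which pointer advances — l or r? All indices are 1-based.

r

[1,8] -13+35=22 d=22 * → r--
[1,7] -13+33=20 d=20 * → r--
[1,6] -13+14=1 d=1 * → r--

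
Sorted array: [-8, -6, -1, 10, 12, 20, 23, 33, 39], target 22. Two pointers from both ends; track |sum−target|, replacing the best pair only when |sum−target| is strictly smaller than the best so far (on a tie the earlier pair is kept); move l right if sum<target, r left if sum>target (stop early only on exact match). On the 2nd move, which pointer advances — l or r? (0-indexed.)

r

[0,8] -8+39=31 d=9 * → r--
[0,7] -8+33=25 d=3 * → r--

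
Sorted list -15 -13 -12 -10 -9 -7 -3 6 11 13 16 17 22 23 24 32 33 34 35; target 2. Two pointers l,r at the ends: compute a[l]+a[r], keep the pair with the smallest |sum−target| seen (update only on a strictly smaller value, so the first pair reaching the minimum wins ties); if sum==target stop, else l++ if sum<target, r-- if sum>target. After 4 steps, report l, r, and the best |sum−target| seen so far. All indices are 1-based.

l=1 r=19: -15+35=20 d=18 *, r--
l=1 r=18: -15+34=19 d=17 *, r--
l=1 r=17: -15+33=18 d=16 *, r--
l=1 r=16: -15+32=17 d=15 *, r--

l=1, r=15, best |Δ|=15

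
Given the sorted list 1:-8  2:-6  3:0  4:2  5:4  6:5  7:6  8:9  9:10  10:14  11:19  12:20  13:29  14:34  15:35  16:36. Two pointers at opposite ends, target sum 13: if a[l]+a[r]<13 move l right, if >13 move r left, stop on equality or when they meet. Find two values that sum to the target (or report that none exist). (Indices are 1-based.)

(-6, 19)

l=1 r=16: -8+36=28 >13, r--
l=1 r=15: -8+35=27 >13, r--
l=1 r=14: -8+34=26 >13, r--
l=1 r=13: -8+29=21 >13, r--
l=1 r=12: -8+20=12 <13, l++
l=2 r=12: -6+20=14 >13, r--
l=2 r=11: -6+19=13, found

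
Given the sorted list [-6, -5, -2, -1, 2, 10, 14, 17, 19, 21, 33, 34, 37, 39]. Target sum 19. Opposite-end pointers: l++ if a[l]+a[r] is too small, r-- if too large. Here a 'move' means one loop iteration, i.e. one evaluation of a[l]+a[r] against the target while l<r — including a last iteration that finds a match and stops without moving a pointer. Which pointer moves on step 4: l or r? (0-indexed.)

l=0 r=13: -6+39=33 >19, r--
l=0 r=12: -6+37=31 >19, r--
l=0 r=11: -6+34=28 >19, r--
l=0 r=10: -6+33=27 >19, r--

r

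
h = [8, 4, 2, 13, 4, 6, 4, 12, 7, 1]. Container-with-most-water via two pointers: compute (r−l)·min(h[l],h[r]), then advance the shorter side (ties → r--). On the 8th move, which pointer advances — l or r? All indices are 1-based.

[1,10] min(8,1)*9=9 best=9 * → r--
[1,9] min(8,7)*8=56 best=56 * → r--
[1,8] min(8,12)*7=56 best=56 → l++
[2,8] min(4,12)*6=24 best=56 → l++
[3,8] min(2,12)*5=10 best=56 → l++
[4,8] min(13,12)*4=48 best=56 → r--
[4,7] min(13,4)*3=12 best=56 → r--
[4,6] min(13,6)*2=12 best=56 → r--

r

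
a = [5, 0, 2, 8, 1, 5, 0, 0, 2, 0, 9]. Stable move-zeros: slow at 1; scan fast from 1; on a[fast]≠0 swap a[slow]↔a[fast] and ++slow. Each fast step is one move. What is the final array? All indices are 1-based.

slow=1 fast=1: a[fast]=5≠0 swap→a[1]=5, slow++,fast++
slow=2 fast=2: a[fast]=0, fast++
slow=2 fast=3: a[fast]=2≠0 swap→a[2]=2, slow++,fast++
slow=3 fast=4: a[fast]=8≠0 swap→a[3]=8, slow++,fast++
slow=4 fast=5: a[fast]=1≠0 swap→a[4]=1, slow++,fast++
slow=5 fast=6: a[fast]=5≠0 swap→a[5]=5, slow++,fast++
slow=6 fast=7: a[fast]=0, fast++
slow=6 fast=8: a[fast]=0, fast++
slow=6 fast=9: a[fast]=2≠0 swap→a[6]=2, slow++,fast++
slow=7 fast=10: a[fast]=0, fast++
slow=7 fast=11: a[fast]=9≠0 swap→a[7]=9, slow++,fast++

[5, 2, 8, 1, 5, 2, 9, 0, 0, 0, 0]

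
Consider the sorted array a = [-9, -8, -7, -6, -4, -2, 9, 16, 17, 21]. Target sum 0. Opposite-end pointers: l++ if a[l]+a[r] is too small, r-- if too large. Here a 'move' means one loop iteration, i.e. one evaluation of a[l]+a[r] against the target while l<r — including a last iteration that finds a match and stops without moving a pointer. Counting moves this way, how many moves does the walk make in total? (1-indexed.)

4 moves

l=1 r=10: -9+21=12 >0, r--
l=1 r=9: -9+17=8 >0, r--
l=1 r=8: -9+16=7 >0, r--
l=1 r=7: -9+9=0, found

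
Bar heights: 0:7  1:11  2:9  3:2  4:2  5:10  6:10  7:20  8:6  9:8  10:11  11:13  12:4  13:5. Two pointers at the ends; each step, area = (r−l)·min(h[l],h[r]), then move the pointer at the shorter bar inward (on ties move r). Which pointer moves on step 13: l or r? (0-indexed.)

r

[0,13] min(7,5)*13=65 best=65 * → r--
[0,12] min(7,4)*12=48 best=65 → r--
[0,11] min(7,13)*11=77 best=77 * → l++
[1,11] min(11,13)*10=110 best=110 * → l++
[2,11] min(9,13)*9=81 best=110 → l++
[3,11] min(2,13)*8=16 best=110 → l++
[4,11] min(2,13)*7=14 best=110 → l++
[5,11] min(10,13)*6=60 best=110 → l++
[6,11] min(10,13)*5=50 best=110 → l++
[7,11] min(20,13)*4=52 best=110 → r--
[7,10] min(20,11)*3=33 best=110 → r--
[7,9] min(20,8)*2=16 best=110 → r--
[7,8] min(20,6)*1=6 best=110 → r--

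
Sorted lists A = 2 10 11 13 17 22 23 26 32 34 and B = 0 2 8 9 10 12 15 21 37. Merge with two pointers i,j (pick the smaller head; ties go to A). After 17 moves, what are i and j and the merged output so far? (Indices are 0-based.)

i=9, j=8, merged so far=[0, 2, 2, 8, 9, 10, 10, 11, 12, 13, 15, 17, 21, 22, 23, 26, 32]

i=0 j=0: A[i]=2>B[j]=0 take 0, j++
i=0 j=1: A[i]=2<=B[j]=2 take 2, i++
i=1 j=1: A[i]=10>B[j]=2 take 2, j++
i=1 j=2: A[i]=10>B[j]=8 take 8, j++
i=1 j=3: A[i]=10>B[j]=9 take 9, j++
i=1 j=4: A[i]=10<=B[j]=10 take 10, i++
i=2 j=4: A[i]=11>B[j]=10 take 10, j++
i=2 j=5: A[i]=11<=B[j]=12 take 11, i++
i=3 j=5: A[i]=13>B[j]=12 take 12, j++
i=3 j=6: A[i]=13<=B[j]=15 take 13, i++
i=4 j=6: A[i]=17>B[j]=15 take 15, j++
i=4 j=7: A[i]=17<=B[j]=21 take 17, i++
i=5 j=7: A[i]=22>B[j]=21 take 21, j++
i=5 j=8: A[i]=22<=B[j]=37 take 22, i++
i=6 j=8: A[i]=23<=B[j]=37 take 23, i++
i=7 j=8: A[i]=26<=B[j]=37 take 26, i++
i=8 j=8: A[i]=32<=B[j]=37 take 32, i++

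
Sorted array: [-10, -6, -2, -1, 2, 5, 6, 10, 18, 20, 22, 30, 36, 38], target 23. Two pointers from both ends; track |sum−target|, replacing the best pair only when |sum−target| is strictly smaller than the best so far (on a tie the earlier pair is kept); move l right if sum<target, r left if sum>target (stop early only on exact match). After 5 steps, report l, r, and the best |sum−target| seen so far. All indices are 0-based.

l=2, r=10, best |Δ|=1

[0,13] -10+38=28 d=5 * → r--
[0,12] -10+36=26 d=3 * → r--
[0,11] -10+30=20 d=3 → l++
[1,11] -6+30=24 d=1 * → r--
[1,10] -6+22=16 d=7 → l++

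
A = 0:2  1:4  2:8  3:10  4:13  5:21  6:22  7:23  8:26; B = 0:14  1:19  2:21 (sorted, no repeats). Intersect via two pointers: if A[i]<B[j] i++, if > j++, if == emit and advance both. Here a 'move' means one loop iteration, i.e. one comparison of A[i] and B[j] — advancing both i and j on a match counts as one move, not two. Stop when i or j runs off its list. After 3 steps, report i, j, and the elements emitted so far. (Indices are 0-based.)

[i=0,j=0] 2<14 → i++
[i=1,j=0] 4<14 → i++
[i=2,j=0] 8<14 → i++

i=3, j=0, emitted=[]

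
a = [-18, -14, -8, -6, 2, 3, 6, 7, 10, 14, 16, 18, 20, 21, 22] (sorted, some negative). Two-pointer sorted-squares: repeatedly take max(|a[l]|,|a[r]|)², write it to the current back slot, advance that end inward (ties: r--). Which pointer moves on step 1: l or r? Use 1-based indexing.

r

l=1 r=15: |-18|<=|22| out[15]=484, r--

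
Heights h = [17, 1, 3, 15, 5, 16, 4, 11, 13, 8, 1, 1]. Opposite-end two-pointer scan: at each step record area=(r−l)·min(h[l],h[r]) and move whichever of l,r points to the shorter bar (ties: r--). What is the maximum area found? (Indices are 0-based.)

l=0 r=11: min(17,1)*11=11 best=11 *, r--
l=0 r=10: min(17,1)*10=10 best=11, r--
l=0 r=9: min(17,8)*9=72 best=72 *, r--
l=0 r=8: min(17,13)*8=104 best=104 *, r--
l=0 r=7: min(17,11)*7=77 best=104, r--
l=0 r=6: min(17,4)*6=24 best=104, r--
l=0 r=5: min(17,16)*5=80 best=104, r--
l=0 r=4: min(17,5)*4=20 best=104, r--
l=0 r=3: min(17,15)*3=45 best=104, r--
l=0 r=2: min(17,3)*2=6 best=104, r--
l=0 r=1: min(17,1)*1=1 best=104, r--

max area = 104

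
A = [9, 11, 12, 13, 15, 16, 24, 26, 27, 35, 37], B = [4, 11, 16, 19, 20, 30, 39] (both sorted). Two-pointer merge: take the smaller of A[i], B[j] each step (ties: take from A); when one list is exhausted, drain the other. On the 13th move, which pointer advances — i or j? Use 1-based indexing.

i

i=1 j=1: A[i]=9>B[j]=4 take 4, j++
i=1 j=2: A[i]=9<=B[j]=11 take 9, i++
i=2 j=2: A[i]=11<=B[j]=11 take 11, i++
i=3 j=2: A[i]=12>B[j]=11 take 11, j++
i=3 j=3: A[i]=12<=B[j]=16 take 12, i++
i=4 j=3: A[i]=13<=B[j]=16 take 13, i++
i=5 j=3: A[i]=15<=B[j]=16 take 15, i++
i=6 j=3: A[i]=16<=B[j]=16 take 16, i++
i=7 j=3: A[i]=24>B[j]=16 take 16, j++
i=7 j=4: A[i]=24>B[j]=19 take 19, j++
i=7 j=5: A[i]=24>B[j]=20 take 20, j++
i=7 j=6: A[i]=24<=B[j]=30 take 24, i++
i=8 j=6: A[i]=26<=B[j]=30 take 26, i++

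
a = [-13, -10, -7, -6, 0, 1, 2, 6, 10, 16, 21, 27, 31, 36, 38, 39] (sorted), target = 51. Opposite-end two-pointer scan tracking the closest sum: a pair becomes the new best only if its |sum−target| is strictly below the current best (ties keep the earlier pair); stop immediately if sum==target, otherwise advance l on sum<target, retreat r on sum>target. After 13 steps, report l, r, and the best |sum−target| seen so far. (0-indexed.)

[0,15] -13+39=26 d=25 * → l++
[1,15] -10+39=29 d=22 * → l++
[2,15] -7+39=32 d=19 * → l++
[3,15] -6+39=33 d=18 * → l++
[4,15] 0+39=39 d=12 * → l++
[5,15] 1+39=40 d=11 * → l++
[6,15] 2+39=41 d=10 * → l++
[7,15] 6+39=45 d=6 * → l++
[8,15] 10+39=49 d=2 * → l++
[9,15] 16+39=55 d=4 → r--
[9,14] 16+38=54 d=3 → r--
[9,13] 16+36=52 d=1 * → r--
[9,12] 16+31=47 d=4 → l++

l=10, r=12, best |Δ|=1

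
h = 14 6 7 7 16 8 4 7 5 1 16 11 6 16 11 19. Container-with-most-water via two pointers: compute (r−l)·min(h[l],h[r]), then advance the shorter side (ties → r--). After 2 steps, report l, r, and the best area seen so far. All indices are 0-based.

l=2, r=15, best area=210

[0,15] min(14,19)*15=210 best=210 * → l++
[1,15] min(6,19)*14=84 best=210 → l++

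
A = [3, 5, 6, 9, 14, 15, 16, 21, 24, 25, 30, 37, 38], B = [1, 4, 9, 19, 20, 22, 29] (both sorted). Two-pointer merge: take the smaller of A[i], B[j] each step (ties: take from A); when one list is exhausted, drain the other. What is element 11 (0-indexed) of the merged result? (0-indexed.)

merged[11] = 20

[i=0,j=0] A[i]=3>B[j]=1 take 1 → j++
[i=0,j=1] A[i]=3<=B[j]=4 take 3 → i++
[i=1,j=1] A[i]=5>B[j]=4 take 4 → j++
[i=1,j=2] A[i]=5<=B[j]=9 take 5 → i++
[i=2,j=2] A[i]=6<=B[j]=9 take 6 → i++
[i=3,j=2] A[i]=9<=B[j]=9 take 9 → i++
[i=4,j=2] A[i]=14>B[j]=9 take 9 → j++
[i=4,j=3] A[i]=14<=B[j]=19 take 14 → i++
[i=5,j=3] A[i]=15<=B[j]=19 take 15 → i++
[i=6,j=3] A[i]=16<=B[j]=19 take 16 → i++
[i=7,j=3] A[i]=21>B[j]=19 take 19 → j++
[i=7,j=4] A[i]=21>B[j]=20 take 20 → j++
[i=7,j=5] A[i]=21<=B[j]=22 take 21 → i++
[i=8,j=5] A[i]=24>B[j]=22 take 22 → j++
[i=8,j=6] A[i]=24<=B[j]=29 take 24 → i++
[i=9,j=6] A[i]=25<=B[j]=29 take 25 → i++
[i=10,j=6] A[i]=30>B[j]=29 take 29 → j++
[i=10,j=7] B done, take A[i]=30 → i++
[i=11,j=7] B done, take A[i]=37 → i++
[i=12,j=7] B done, take A[i]=38 → i++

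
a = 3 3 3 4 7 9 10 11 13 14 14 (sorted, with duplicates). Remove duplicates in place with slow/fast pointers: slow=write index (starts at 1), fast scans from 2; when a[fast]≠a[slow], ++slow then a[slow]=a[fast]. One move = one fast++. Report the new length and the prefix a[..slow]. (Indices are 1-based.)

length 8; prefix = [3, 4, 7, 9, 10, 11, 13, 14]

(s=1,f=2) a[fast]=3=a[slow] dup → fast++
(s=1,f=3) a[fast]=3=a[slow] dup → fast++
(s=1,f=4) a[fast]=4≠a[slow]=3 write a[2]=4 → slow++,fast++
(s=2,f=5) a[fast]=7≠a[slow]=4 write a[3]=7 → slow++,fast++
(s=3,f=6) a[fast]=9≠a[slow]=7 write a[4]=9 → slow++,fast++
(s=4,f=7) a[fast]=10≠a[slow]=9 write a[5]=10 → slow++,fast++
(s=5,f=8) a[fast]=11≠a[slow]=10 write a[6]=11 → slow++,fast++
(s=6,f=9) a[fast]=13≠a[slow]=11 write a[7]=13 → slow++,fast++
(s=7,f=10) a[fast]=14≠a[slow]=13 write a[8]=14 → slow++,fast++
(s=8,f=11) a[fast]=14=a[slow] dup → fast++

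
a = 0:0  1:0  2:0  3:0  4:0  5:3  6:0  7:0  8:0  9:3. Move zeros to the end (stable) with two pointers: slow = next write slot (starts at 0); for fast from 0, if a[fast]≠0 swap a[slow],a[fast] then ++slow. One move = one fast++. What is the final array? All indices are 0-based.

slow=0 fast=0: a[fast]=0, fast++
slow=0 fast=1: a[fast]=0, fast++
slow=0 fast=2: a[fast]=0, fast++
slow=0 fast=3: a[fast]=0, fast++
slow=0 fast=4: a[fast]=0, fast++
slow=0 fast=5: a[fast]=3≠0 swap→a[0]=3, slow++,fast++
slow=1 fast=6: a[fast]=0, fast++
slow=1 fast=7: a[fast]=0, fast++
slow=1 fast=8: a[fast]=0, fast++
slow=1 fast=9: a[fast]=3≠0 swap→a[1]=3, slow++,fast++

[3, 3, 0, 0, 0, 0, 0, 0, 0, 0]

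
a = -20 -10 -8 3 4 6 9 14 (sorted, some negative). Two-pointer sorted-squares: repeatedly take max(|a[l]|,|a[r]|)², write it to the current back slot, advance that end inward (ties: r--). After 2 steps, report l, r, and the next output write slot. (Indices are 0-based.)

l=0 r=7: |-20|>|14| out[7]=400, l++
l=1 r=7: |-10|<=|14| out[6]=196, r--

l=1, r=6, next write slot=5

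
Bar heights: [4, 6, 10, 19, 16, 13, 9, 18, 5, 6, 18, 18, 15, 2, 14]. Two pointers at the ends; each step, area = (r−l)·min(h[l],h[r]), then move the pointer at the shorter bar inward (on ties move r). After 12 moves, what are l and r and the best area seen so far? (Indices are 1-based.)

l=4, r=6, best area=154

l=1 r=15: min(4,14)*14=56 best=56 *, l++
l=2 r=15: min(6,14)*13=78 best=78 *, l++
l=3 r=15: min(10,14)*12=120 best=120 *, l++
l=4 r=15: min(19,14)*11=154 best=154 *, r--
l=4 r=14: min(19,2)*10=20 best=154, r--
l=4 r=13: min(19,15)*9=135 best=154, r--
l=4 r=12: min(19,18)*8=144 best=154, r--
l=4 r=11: min(19,18)*7=126 best=154, r--
l=4 r=10: min(19,6)*6=36 best=154, r--
l=4 r=9: min(19,5)*5=25 best=154, r--
l=4 r=8: min(19,18)*4=72 best=154, r--
l=4 r=7: min(19,9)*3=27 best=154, r--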